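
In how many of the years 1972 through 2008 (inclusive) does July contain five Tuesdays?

17

July has 31 days; it has five Tuesdays when Tuesday falls among the first (month-length − 28) days — i.e. when July 1 is one of Tuesday/Monday/Sunday.
July 1 by year: 1972:Sat 1973:Sun✓ 1974:Mon✓ 1975:Tue✓ 1976:Thu 1977:Fri 1978:Sat 1979:Sun✓ 1980:Tue✓ 1981:Wed 1982:Thu 1983:Fri 1984:Sun✓ 1985:Mon✓ 1986:Tue✓ …(7 more)… 1994:Fri 1995:Sat 1996:Mon✓ 1997:Tue✓ 1998:Wed 1999:Thu 2000:Sat 2001:Sun✓ 2002:Mon✓ 2003:Tue✓ 2004:Thu 2005:Fri 2006:Sat 2007:Sun✓ 2008:Tue✓
Years with five Tuesdays: 1973, 1974, 1975, 1979, 1980, 1984, 1985, 1986, 1990, 1991, 1996, 1997, 2001, 2002, 2003, 2007, 2008 → 17.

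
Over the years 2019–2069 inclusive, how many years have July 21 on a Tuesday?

7

Track July 21's weekday year by year (advancing +1, or +2 across a Feb 29):
  2019: Sun  2020: Tue (+2) ✓  2021: Wed (+1)  2022: Thu (+1)  2023: Fri (+1)
  2024: Sun (+2)  2025: Mon (+1)  2026: Tue (+1) ✓  2027: Wed (+1)  2028: Fri (+2)
  2029: Sat (+1)  2030: Sun (+1)  2031: Mon (+1)  2032: Wed (+2)  … (23 more years) …
  2056: Fri (+2)  2057: Sat (+1)  2058: Sun (+1)  2059: Mon (+1)  2060: Wed (+2)
  2061: Thu (+1)  2062: Fri (+1)  2063: Sat (+1)  2064: Mon (+2)  2065: Tue (+1) ✓
  2066: Wed (+1)  2067: Thu (+1)  2068: Sat (+2)  2069: Sun (+1)
Tuesday years: 2020, 2026, 2037, 2043, 2048, 2054, 2065 — 7 in total.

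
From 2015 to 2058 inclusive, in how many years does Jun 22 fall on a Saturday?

7

Track Jun 22's weekday year by year (advancing +1, or +2 across a Feb 29):
  2015: Mon  2016: Wed (+2)  2017: Thu (+1)  2018: Fri (+1)  2019: Sat (+1) ✓
  2020: Mon (+2)  2021: Tue (+1)  2022: Wed (+1)  2023: Thu (+1)  2024: Sat (+2) ✓
  2025: Sun (+1)  2026: Mon (+1)  2027: Tue (+1)  2028: Thu (+2)  … (16 more years) …
  2045: Thu (+1)  2046: Fri (+1)  2047: Sat (+1) ✓  2048: Mon (+2)  2049: Tue (+1)
  2050: Wed (+1)  2051: Thu (+1)  2052: Sat (+2) ✓  2053: Sun (+1)  2054: Mon (+1)
  2055: Tue (+1)  2056: Thu (+2)  2057: Fri (+1)  2058: Sat (+1) ✓
Saturday years: 2019, 2024, 2030, 2041, 2047, 2052, 2058 — 7 in total.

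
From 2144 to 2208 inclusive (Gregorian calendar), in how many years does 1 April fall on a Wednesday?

Track 1 April's weekday year by year (advancing +1, or +2 across a Feb 29):
  2144: Wed ✓  2145: Thu (+1)  2146: Fri (+1)  2147: Sat (+1)  2148: Mon (+2)
  2149: Tue (+1)  2150: Wed (+1) ✓  2151: Thu (+1)  2152: Sat (+2)  2153: Sun (+1)
  2154: Mon (+1)  2155: Tue (+1)  2156: Thu (+2)  2157: Fri (+1)  … (37 more years) …
  2195: Wed (+1) ✓  2196: Fri (+2)  2197: Sat (+1)  2198: Sun (+1)  2199: Mon (+1)
  2200: Tue (+1)  2201: Wed (+1) ✓  2202: Thu (+1)  2203: Fri (+1)  2204: Sun (+2)
  2205: Mon (+1)  2206: Tue (+1)  2207: Wed (+1) ✓  2208: Fri (+2)
Wednesday years: 2144, 2150, 2161, 2167, 2172, 2178, 2189, 2195, 2201, 2207 — 10 in total.

10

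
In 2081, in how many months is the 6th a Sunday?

2

Check the 6th of each month of 2081: Jan 6: Mon, Feb 6: Thu, Mar 6: Thu, Apr 6: Sun, May 6: Tue, Jun 6: Fri, Jul 6: Sun, Aug 6: Wed, Sep 6: Sat, Oct 6: Mon, Nov 6: Thu, Dec 6: Sat.
Sunday occurs in April, July — 2 months.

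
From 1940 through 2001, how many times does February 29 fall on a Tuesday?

3

Leap years in 1940–2001: 16 of them.
Feb 29 weekday advances by 5 (mod 7) from one leap year to the next four years later (or differs when a century non-leap intervenes).
Leap-day weekdays: 1940:Thu 1944:Tue✓ 1948:Sun 1952:Fri 1956:Wed 1960:Mon 1964:Sat 1968:Thu 1972:Tue✓ 1976:Sun 1980:Fri 1984:Wed 1988:Mon 1992:Sat 1996:Thu 2000:Tue✓
Tuesday: 1944, 1972, 2000 → 3.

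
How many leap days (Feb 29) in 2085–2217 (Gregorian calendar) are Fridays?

5

Leap years in 2085–2217: 31 of them.
Feb 29 weekday advances by 5 (mod 7) from one leap year to the next four years later (or differs when a century non-leap intervenes).
Leap-day weekdays: 2088:Sun 2092:Fri✓ 2096:Wed 2104:Fri✓ 2108:Wed 2112:Mon 2116:Sat 2120:Thu 2124:Tue 2128:Sun 2132:Fri✓ 2136:Wed 2140:Mon …(5 more)… 2164:Wed 2168:Mon 2172:Sat 2176:Thu 2180:Tue 2184:Sun 2188:Fri✓ 2192:Wed 2196:Mon 2204:Wed 2208:Mon 2212:Sat 2216:Thu
Friday: 2092, 2104, 2132, 2160, 2188 → 5.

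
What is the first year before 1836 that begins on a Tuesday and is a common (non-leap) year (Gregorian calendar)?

1833

Jan 1 advances by 2 weekdays after a leap year and by 1 after a common year.
1836: Jan 1 is Friday (leap).
1835: Thursday
1834: Wednesday
1833: Tuesday
1833 begins on a Tuesday and is a common year.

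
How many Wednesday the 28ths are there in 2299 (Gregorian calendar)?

Check the 28th of each month of 2299: Jan 28: Sat, Feb 28: Tue, Mar 28: Tue, Apr 28: Fri, May 28: Sun, Jun 28: Wed, Jul 28: Fri, Aug 28: Mon, Sep 28: Thu, Oct 28: Sat, Nov 28: Tue, Dec 28: Thu.
Wednesday occurs in June — 1 month.

1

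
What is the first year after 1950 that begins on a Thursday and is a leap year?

1976

Jan 1 advances by 2 weekdays after a leap year and by 1 after a common year.
1950: Jan 1 is Sunday.
1951: Monday
1952: Tuesday (leap)
1953: Thursday
1954: Friday
1955: Saturday
1956: Sunday (leap)
1957: Tuesday
1958: Wednesday
1959: Thursday
1960: Friday (leap)
1961: Sunday
1962: Monday
1963: Tuesday
1964: Wednesday (leap)
1965: Friday
1966: Saturday
1967: Sunday
1968: Monday (leap)
1969: Wednesday
1970: Thursday
1971: Friday
1972: Saturday (leap)
1973: Monday
1974: Tuesday
1975: Wednesday
1976: Thursday (leap)
1976 begins on a Thursday and is a leap year.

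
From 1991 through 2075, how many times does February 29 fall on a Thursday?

3

Leap years in 1991–2075: 21 of them.
Feb 29 weekday advances by 5 (mod 7) from one leap year to the next four years later (or differs when a century non-leap intervenes).
Leap-day weekdays: 1992:Sat 1996:Thu✓ 2000:Tue 2004:Sun 2008:Fri 2012:Wed 2016:Mon 2020:Sat 2024:Thu✓ 2028:Tue 2032:Sun 2036:Fri 2040:Wed 2044:Mon 2048:Sat 2052:Thu✓ 2056:Tue 2060:Sun 2064:Fri 2068:Wed 2072:Mon
Thursday: 1996, 2024, 2052 → 3.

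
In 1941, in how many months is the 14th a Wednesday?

1

Check the 14th of each month of 1941: Jan 14: Tue, Feb 14: Fri, Mar 14: Fri, Apr 14: Mon, May 14: Wed, Jun 14: Sat, Jul 14: Mon, Aug 14: Thu, Sep 14: Sun, Oct 14: Tue, Nov 14: Fri, Dec 14: Sun.
Wednesday occurs in May — 1 month.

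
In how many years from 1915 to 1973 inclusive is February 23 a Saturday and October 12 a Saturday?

6

Check each year's weekday for February 23 and October 12:
  1915: Tue/Tue  1916: Wed/Thu  1917: Fri/Fri  1918: Sat/Sat ✓  1919: Sun/Sun  1920: Mon/Tue  1921: Wed/Wed  1922: Thu/Thu  1923: Fri/Fri  1924: Sat/Sun  1925: Mon/Mon  1926: Tue/Tue  1927: Wed/Wed  1928: Thu/Fri  …(31 more)…  1960: Tue/Wed  1961: Thu/Thu  1962: Fri/Fri  1963: Sat/Sat ✓  1964: Sun/Mon  1965: Tue/Tue  1966: Wed/Wed  1967: Thu/Thu  1968: Fri/Sat  1969: Sun/Sun  1970: Mon/Mon  1971: Tue/Tue  1972: Wed/Thu  1973: Fri/Fri
Both conditions hold in: 1918, 1929, 1935, 1946, 1957, 1963 — 6.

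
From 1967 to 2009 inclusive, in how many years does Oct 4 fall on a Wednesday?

Track Oct 4's weekday year by year (advancing +1, or +2 across a Feb 29):
  1967: Wed ✓  1968: Fri (+2)  1969: Sat (+1)  1970: Sun (+1)  1971: Mon (+1)
  1972: Wed (+2) ✓  1973: Thu (+1)  1974: Fri (+1)  1975: Sat (+1)  1976: Mon (+2)
  1977: Tue (+1)  1978: Wed (+1) ✓  1979: Thu (+1)  1980: Sat (+2)  … (15 more years) …
  1996: Fri (+2)  1997: Sat (+1)  1998: Sun (+1)  1999: Mon (+1)  2000: Wed (+2) ✓
  2001: Thu (+1)  2002: Fri (+1)  2003: Sat (+1)  2004: Mon (+2)  2005: Tue (+1)
  2006: Wed (+1) ✓  2007: Thu (+1)  2008: Sat (+2)  2009: Sun (+1)
Wednesday years: 1967, 1972, 1978, 1989, 1995, 2000, 2006 — 7 in total.

7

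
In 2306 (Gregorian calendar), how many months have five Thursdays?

4

A month of length L has five Thursdays iff its first Thursday is on day ≤ L−28 (so day 1–3 in a 31-day month, 1–2 in a 30-day month, day 1 in a leap February).
Checking each month of 2306: Jan starts Mon (31d); Feb starts Thu (28d); Mar starts Thu (31d) ✓; Apr starts Sun (30d); May starts Tue (31d) ✓; Jun starts Fri (30d); Jul starts Sun (31d); Aug starts Wed (31d) ✓; Sep starts Sat (30d); Oct starts Mon (31d); Nov starts Thu (30d) ✓; Dec starts Sat (31d).
Five-Thursday months: March, May, August, November → 4.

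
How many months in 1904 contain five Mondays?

A month of length L has five Mondays iff its first Monday is on day ≤ L−28 (so day 1–3 in a 31-day month, 1–2 in a 30-day month, day 1 in a leap February).
Checking each month of 1904: Jan starts Fri (31d); Feb starts Mon (29d) ✓; Mar starts Tue (31d); Apr starts Fri (30d); May starts Sun (31d) ✓; Jun starts Wed (30d); Jul starts Fri (31d); Aug starts Mon (31d) ✓; Sep starts Thu (30d); Oct starts Sat (31d) ✓; Nov starts Tue (30d); Dec starts Thu (31d).
Five-Monday months: February, May, August, October → 4.

4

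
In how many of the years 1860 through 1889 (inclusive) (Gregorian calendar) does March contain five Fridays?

14

March has 31 days; it has five Fridays when Friday falls among the first (month-length − 28) days — i.e. when March 1 is one of Friday/Thursday/Wednesday.
March 1 by year: 1860:Thu✓ 1861:Fri✓ 1862:Sat 1863:Sun 1864:Tue 1865:Wed✓ 1866:Thu✓ 1867:Fri✓ 1868:Sun 1869:Mon 1870:Tue 1871:Wed✓ 1872:Fri✓ 1873:Sat 1874:Sun 1875:Mon 1876:Wed✓ 1877:Thu✓ 1878:Fri✓ 1879:Sat 1880:Mon 1881:Tue 1882:Wed✓ 1883:Thu✓ 1884:Sat 1885:Sun 1886:Mon 1887:Tue 1888:Thu✓ 1889:Fri✓
Years with five Fridays: 1860, 1861, 1865, 1866, 1867, 1871, 1872, 1876, 1877, 1878, 1882, 1883, 1888, 1889 → 14.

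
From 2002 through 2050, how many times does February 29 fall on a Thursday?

1

Leap years in 2002–2050: 12 of them.
Feb 29 weekday advances by 5 (mod 7) from one leap year to the next four years later (or differs when a century non-leap intervenes).
Leap-day weekdays: 2004:Sun 2008:Fri 2012:Wed 2016:Mon 2020:Sat 2024:Thu✓ 2028:Tue 2032:Sun 2036:Fri 2040:Wed 2044:Mon 2048:Sat
Thursday: 2024 → 1.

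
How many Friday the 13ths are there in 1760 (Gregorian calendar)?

1

Check the 13th of each month of 1760: Jan 13: Sun, Feb 13: Wed, Mar 13: Thu, Apr 13: Sun, May 13: Tue, Jun 13: Fri, Jul 13: Sun, Aug 13: Wed, Sep 13: Sat, Oct 13: Mon, Nov 13: Thu, Dec 13: Sat.
Friday occurs in June — 1 month.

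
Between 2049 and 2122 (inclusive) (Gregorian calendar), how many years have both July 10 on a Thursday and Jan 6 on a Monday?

8

Check each year's weekday for July 10 and Jan 6:
  2049: Sat/Wed  2050: Sun/Thu  2051: Mon/Fri  2052: Wed/Sat  2053: Thu/Mon ✓  2054: Fri/Tue  2055: Sat/Wed  2056: Mon/Thu  2057: Tue/Sat  2058: Wed/Sun  2059: Thu/Mon ✓  2060: Sat/Tue  2061: Sun/Thu  2062: Mon/Fri  …(46 more)…  2109: Wed/Sun  2110: Thu/Mon ✓  2111: Fri/Tue  2112: Sun/Wed  2113: Mon/Fri  2114: Tue/Sat  2115: Wed/Sun  2116: Fri/Mon  2117: Sat/Wed  2118: Sun/Thu  2119: Mon/Fri  2120: Wed/Sat  2121: Thu/Mon ✓  2122: Fri/Tue
Both conditions hold in: 2053, 2059, 2070, 2081, 2087, 2098, 2110, 2121 — 8.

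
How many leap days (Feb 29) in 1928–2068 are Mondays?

Leap years in 1928–2068: 36 of them.
Feb 29 weekday advances by 5 (mod 7) from one leap year to the next four years later (or differs when a century non-leap intervenes).
Leap-day weekdays: 1928:Wed 1932:Mon✓ 1936:Sat 1940:Thu 1944:Tue 1948:Sun 1952:Fri 1956:Wed 1960:Mon✓ 1964:Sat 1968:Thu 1972:Tue 1976:Sun …(10 more)… 2020:Sat 2024:Thu 2028:Tue 2032:Sun 2036:Fri 2040:Wed 2044:Mon✓ 2048:Sat 2052:Thu 2056:Tue 2060:Sun 2064:Fri 2068:Wed
Monday: 1932, 1960, 1988, 2016, 2044 → 5.

5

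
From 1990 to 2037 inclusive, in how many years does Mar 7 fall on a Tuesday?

7

Track Mar 7's weekday year by year (advancing +1, or +2 across a Feb 29):
  1990: Wed  1991: Thu (+1)  1992: Sat (+2)  1993: Sun (+1)  1994: Mon (+1)
  1995: Tue (+1) ✓  1996: Thu (+2)  1997: Fri (+1)  1998: Sat (+1)  1999: Sun (+1)
  2000: Tue (+2) ✓  2001: Wed (+1)  2002: Thu (+1)  2003: Fri (+1)  … (20 more years) …
  2024: Thu (+2)  2025: Fri (+1)  2026: Sat (+1)  2027: Sun (+1)  2028: Tue (+2) ✓
  2029: Wed (+1)  2030: Thu (+1)  2031: Fri (+1)  2032: Sun (+2)  2033: Mon (+1)
  2034: Tue (+1) ✓  2035: Wed (+1)  2036: Fri (+2)  2037: Sat (+1)
Tuesday years: 1995, 2000, 2006, 2017, 2023, 2028, 2034 — 7 in total.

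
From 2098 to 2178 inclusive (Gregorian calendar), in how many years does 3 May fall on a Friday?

11

Track 3 May's weekday year by year (advancing +1, or +2 across a Feb 29):
  2098: Sat  2099: Sun (+1)  2100: Mon (+1)  2101: Tue (+1)  2102: Wed (+1)
  2103: Thu (+1)  2104: Sat (+2)  2105: Sun (+1)  2106: Mon (+1)  2107: Tue (+1)
  2108: Thu (+2)  2109: Fri (+1) ✓  2110: Sat (+1)  2111: Sun (+1)  … (53 more years) …
  2165: Fri (+1) ✓  2166: Sat (+1)  2167: Sun (+1)  2168: Tue (+2)  2169: Wed (+1)
  2170: Thu (+1)  2171: Fri (+1) ✓  2172: Sun (+2)  2173: Mon (+1)  2174: Tue (+1)
  2175: Wed (+1)  2176: Fri (+2) ✓  2177: Sat (+1)  2178: Sun (+1)
Friday years: 2109, 2115, 2120, 2126, 2137, 2143, 2148, 2154, 2165, 2171, 2176 — 11 in total.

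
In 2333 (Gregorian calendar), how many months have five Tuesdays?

4

A month of length L has five Tuesdays iff its first Tuesday is on day ≤ L−28 (so day 1–3 in a 31-day month, 1–2 in a 30-day month, day 1 in a leap February).
Checking each month of 2333: Jan starts Sun (31d) ✓; Feb starts Wed (28d); Mar starts Wed (31d); Apr starts Sat (30d); May starts Mon (31d) ✓; Jun starts Thu (30d); Jul starts Sat (31d); Aug starts Tue (31d) ✓; Sep starts Fri (30d); Oct starts Sun (31d) ✓; Nov starts Wed (30d); Dec starts Fri (31d).
Five-Tuesday months: January, May, August, October → 4.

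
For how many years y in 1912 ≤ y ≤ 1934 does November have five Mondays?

6

November has 30 days; it has five Mondays when Monday falls among the first (month-length − 28) days — i.e. when November 1 is one of Monday/Sunday.
November 1 by year: 1912:Fri 1913:Sat 1914:Sun✓ 1915:Mon✓ 1916:Wed 1917:Thu 1918:Fri 1919:Sat 1920:Mon✓ 1921:Tue 1922:Wed 1923:Thu 1924:Sat 1925:Sun✓ 1926:Mon✓ 1927:Tue 1928:Thu 1929:Fri 1930:Sat 1931:Sun✓ 1932:Tue 1933:Wed 1934:Thu
Years with five Mondays: 1914, 1915, 1920, 1925, 1926, 1931 → 6.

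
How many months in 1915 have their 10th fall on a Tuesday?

Check the 10th of each month of 1915: Jan 10: Sun, Feb 10: Wed, Mar 10: Wed, Apr 10: Sat, May 10: Mon, Jun 10: Thu, Jul 10: Sat, Aug 10: Tue, Sep 10: Fri, Oct 10: Sun, Nov 10: Wed, Dec 10: Fri.
Tuesday occurs in August — 1 month.

1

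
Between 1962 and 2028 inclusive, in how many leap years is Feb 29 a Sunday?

2

Leap years in 1962–2028: 17 of them.
Feb 29 weekday advances by 5 (mod 7) from one leap year to the next four years later (or differs when a century non-leap intervenes).
Leap-day weekdays: 1964:Sat 1968:Thu 1972:Tue 1976:Sun✓ 1980:Fri 1984:Wed 1988:Mon 1992:Sat 1996:Thu 2000:Tue 2004:Sun✓ 2008:Fri 2012:Wed 2016:Mon 2020:Sat 2024:Thu 2028:Tue
Sunday: 1976, 2004 → 2.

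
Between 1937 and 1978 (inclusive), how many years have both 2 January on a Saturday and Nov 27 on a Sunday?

Check each year's weekday for 2 January and Nov 27:
  1937: Sat/Sat  1938: Sun/Sun  1939: Mon/Mon  1940: Tue/Wed  1941: Thu/Thu  1942: Fri/Fri  1943: Sat/Sat  1944: Sun/Mon  1945: Tue/Tue  1946: Wed/Wed  1947: Thu/Thu  1948: Fri/Sat  1949: Sun/Sun  1950: Mon/Mon  …(14 more)…  1965: Sat/Sat  1966: Sun/Sun  1967: Mon/Mon  1968: Tue/Wed  1969: Thu/Thu  1970: Fri/Fri  1971: Sat/Sat  1972: Sun/Mon  1973: Tue/Tue  1974: Wed/Wed  1975: Thu/Thu  1976: Fri/Sat  1977: Sun/Sun  1978: Mon/Mon
Both conditions hold in: 1960 — 1.

1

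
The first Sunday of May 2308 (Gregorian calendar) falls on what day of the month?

May 1, 2308 is a Friday, so the first Sunday is the 3rd.
The first Sunday is 3 + 0 = 3.

3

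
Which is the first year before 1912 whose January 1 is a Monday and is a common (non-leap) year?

1906

Jan 1 advances by 2 weekdays after a leap year and by 1 after a common year.
1912: Jan 1 is Monday (leap).
1911: Sunday
1910: Saturday
1909: Friday
1908: Wednesday (leap)
1907: Tuesday
1906: Monday
1906 begins on a Monday and is a common year.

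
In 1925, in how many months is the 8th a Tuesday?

2

Check the 8th of each month of 1925: Jan 8: Thu, Feb 8: Sun, Mar 8: Sun, Apr 8: Wed, May 8: Fri, Jun 8: Mon, Jul 8: Wed, Aug 8: Sat, Sep 8: Tue, Oct 8: Thu, Nov 8: Sun, Dec 8: Tue.
Tuesday occurs in September, December — 2 months.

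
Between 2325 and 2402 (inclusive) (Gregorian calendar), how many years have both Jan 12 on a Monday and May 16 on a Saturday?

9

Check each year's weekday for Jan 12 and May 16:
  2325: Mon/Sat ✓  2326: Tue/Sun  2327: Wed/Mon  2328: Thu/Wed  2329: Sat/Thu  2330: Sun/Fri  2331: Mon/Sat ✓  2332: Tue/Mon  2333: Thu/Tue  2334: Fri/Wed  2335: Sat/Thu  2336: Sun/Sat  2337: Tue/Sun  2338: Wed/Mon  …(50 more)…  2389: Thu/Tue  2390: Fri/Wed  2391: Sat/Thu  2392: Sun/Sat  2393: Tue/Sun  2394: Wed/Mon  2395: Thu/Tue  2396: Fri/Thu  2397: Sun/Fri  2398: Mon/Sat ✓  2399: Tue/Sun  2400: Wed/Tue  2401: Fri/Wed  2402: Sat/Thu
Both conditions hold in: 2325, 2331, 2342, 2353, 2359, 2370, 2381, 2387, 2398 — 9.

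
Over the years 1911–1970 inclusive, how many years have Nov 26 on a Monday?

8

Track Nov 26's weekday year by year (advancing +1, or +2 across a Feb 29):
  1911: Sun  1912: Tue (+2)  1913: Wed (+1)  1914: Thu (+1)  1915: Fri (+1)
  1916: Sun (+2)  1917: Mon (+1) ✓  1918: Tue (+1)  1919: Wed (+1)  1920: Fri (+2)
  1921: Sat (+1)  1922: Sun (+1)  1923: Mon (+1) ✓  1924: Wed (+2)  … (32 more years) …
  1957: Tue (+1)  1958: Wed (+1)  1959: Thu (+1)  1960: Sat (+2)  1961: Sun (+1)
  1962: Mon (+1) ✓  1963: Tue (+1)  1964: Thu (+2)  1965: Fri (+1)  1966: Sat (+1)
  1967: Sun (+1)  1968: Tue (+2)  1969: Wed (+1)  1970: Thu (+1)
Monday years: 1917, 1923, 1928, 1934, 1945, 1951, 1956, 1962 — 8 in total.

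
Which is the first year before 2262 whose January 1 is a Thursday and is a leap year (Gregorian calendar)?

Jan 1 advances by 2 weekdays after a leap year and by 1 after a common year.
2262: Jan 1 is Wednesday.
2261: Tuesday
2260: Sunday (leap)
2259: Saturday
2258: Friday
2257: Thursday
2256: Tuesday (leap)
2255: Monday
2254: Sunday
2253: Saturday
2252: Thursday (leap)
2252 begins on a Thursday and is a leap year.

2252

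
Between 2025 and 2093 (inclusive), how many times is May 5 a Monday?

Track May 5's weekday year by year (advancing +1, or +2 across a Feb 29):
  2025: Mon ✓  2026: Tue (+1)  2027: Wed (+1)  2028: Fri (+2)  2029: Sat (+1)
  2030: Sun (+1)  2031: Mon (+1) ✓  2032: Wed (+2)  2033: Thu (+1)  2034: Fri (+1)
  2035: Sat (+1)  2036: Mon (+2) ✓  2037: Tue (+1)  2038: Wed (+1)  … (41 more years) …
  2080: Sun (+2)  2081: Mon (+1) ✓  2082: Tue (+1)  2083: Wed (+1)  2084: Fri (+2)
  2085: Sat (+1)  2086: Sun (+1)  2087: Mon (+1) ✓  2088: Wed (+2)  2089: Thu (+1)
  2090: Fri (+1)  2091: Sat (+1)  2092: Mon (+2) ✓  2093: Tue (+1)
Monday years: 2025, 2031, 2036, 2042, 2053, 2059, 2064, 2070, 2081, 2087, 2092 — 11 in total.

11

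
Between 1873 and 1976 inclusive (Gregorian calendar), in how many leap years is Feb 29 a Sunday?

Leap years in 1873–1976: 25 of them.
Feb 29 weekday advances by 5 (mod 7) from one leap year to the next four years later (or differs when a century non-leap intervenes).
Leap-day weekdays: 1876:Tue 1880:Sun✓ 1884:Fri 1888:Wed 1892:Mon 1896:Sat 1904:Mon 1908:Sat 1912:Thu 1916:Tue 1920:Sun✓ 1924:Fri 1928:Wed 1932:Mon 1936:Sat 1940:Thu 1944:Tue 1948:Sun✓ 1952:Fri 1956:Wed 1960:Mon 1964:Sat 1968:Thu 1972:Tue 1976:Sun✓
Sunday: 1880, 1920, 1948, 1976 → 4.

4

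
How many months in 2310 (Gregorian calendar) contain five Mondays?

A month of length L has five Mondays iff its first Monday is on day ≤ L−28 (so day 1–3 in a 31-day month, 1–2 in a 30-day month, day 1 in a leap February).
Checking each month of 2310: Jan starts Sat (31d) ✓; Feb starts Tue (28d); Mar starts Tue (31d); Apr starts Fri (30d); May starts Sun (31d) ✓; Jun starts Wed (30d); Jul starts Fri (31d); Aug starts Mon (31d) ✓; Sep starts Thu (30d); Oct starts Sat (31d) ✓; Nov starts Tue (30d); Dec starts Thu (31d).
Five-Monday months: January, May, August, October → 4.

4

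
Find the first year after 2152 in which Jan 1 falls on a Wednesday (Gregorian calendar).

Jan 1 advances by 2 weekdays after a leap year and by 1 after a common year.
2152: Jan 1 is Saturday (leap).
2153: Monday
2154: Tuesday
2155: Wednesday
2155 begins on a Wednesday

2155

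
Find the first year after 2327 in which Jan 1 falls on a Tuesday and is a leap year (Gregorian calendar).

2352

Jan 1 advances by 2 weekdays after a leap year and by 1 after a common year.
2327: Jan 1 is Saturday.
2328: Sunday (leap)
2329: Tuesday
2330: Wednesday
2331: Thursday
2332: Friday (leap)
2333: Sunday
2334: Monday
2335: Tuesday
2336: Wednesday (leap)
2337: Friday
2338: Saturday
2339: Sunday
2340: Monday (leap)
2341: Wednesday
2342: Thursday
2343: Friday
2344: Saturday (leap)
2345: Monday
2346: Tuesday
2347: Wednesday
2348: Thursday (leap)
2349: Saturday
2350: Sunday
2351: Monday
2352: Tuesday (leap)
2352 begins on a Tuesday and is a leap year.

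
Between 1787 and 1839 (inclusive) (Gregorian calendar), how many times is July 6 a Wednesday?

Track July 6's weekday year by year (advancing +1, or +2 across a Feb 29):
  1787: Fri  1788: Sun (+2)  1789: Mon (+1)  1790: Tue (+1)  1791: Wed (+1) ✓
  1792: Fri (+2)  1793: Sat (+1)  1794: Sun (+1)  1795: Mon (+1)  1796: Wed (+2) ✓
  1797: Thu (+1)  1798: Fri (+1)  1799: Sat (+1)  1800: Sun (+1)  … (25 more years) …
  1826: Thu (+1)  1827: Fri (+1)  1828: Sun (+2)  1829: Mon (+1)  1830: Tue (+1)
  1831: Wed (+1) ✓  1832: Fri (+2)  1833: Sat (+1)  1834: Sun (+1)  1835: Mon (+1)
  1836: Wed (+2) ✓  1837: Thu (+1)  1838: Fri (+1)  1839: Sat (+1)
Wednesday years: 1791, 1796, 1803, 1808, 1814, 1825, 1831, 1836 — 8 in total.

8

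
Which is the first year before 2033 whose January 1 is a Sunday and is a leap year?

2012

Jan 1 advances by 2 weekdays after a leap year and by 1 after a common year.
2033: Jan 1 is Saturday.
2032: Thursday (leap)
2031: Wednesday
2030: Tuesday
2029: Monday
2028: Saturday (leap)
2027: Friday
2026: Thursday
2025: Wednesday
2024: Monday (leap)
2023: Sunday
2022: Saturday
2021: Friday
2020: Wednesday (leap)
2019: Tuesday
2018: Monday
2017: Sunday
2016: Friday (leap)
2015: Thursday
2014: Wednesday
2013: Tuesday
2012: Sunday (leap)
2012 begins on a Sunday and is a leap year.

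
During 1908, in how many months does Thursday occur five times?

5

A month of length L has five Thursdays iff its first Thursday is on day ≤ L−28 (so day 1–3 in a 31-day month, 1–2 in a 30-day month, day 1 in a leap February).
Checking each month of 1908: Jan starts Wed (31d) ✓; Feb starts Sat (29d); Mar starts Sun (31d); Apr starts Wed (30d) ✓; May starts Fri (31d); Jun starts Mon (30d); Jul starts Wed (31d) ✓; Aug starts Sat (31d); Sep starts Tue (30d); Oct starts Thu (31d) ✓; Nov starts Sun (30d); Dec starts Tue (31d) ✓.
Five-Thursday months: January, April, July, October, December → 5.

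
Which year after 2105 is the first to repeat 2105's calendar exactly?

2111

Two years share a calendar iff Jan 1 falls on the same weekday and both are leap or both are common. 2105: Jan 1 is Thursday, common year.
2106: Jan 1 Friday, common
2107: Jan 1 Saturday, common
2108: Jan 1 Sunday, leap
2109: Jan 1 Tuesday, common
2110: Jan 1 Wednesday, common
2111: Jan 1 Thursday, common
2111 matches on both conditions.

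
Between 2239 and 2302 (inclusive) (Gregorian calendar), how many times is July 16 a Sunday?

9

Track July 16's weekday year by year (advancing +1, or +2 across a Feb 29):
  2239: Tue  2240: Thu (+2)  2241: Fri (+1)  2242: Sat (+1)  2243: Sun (+1) ✓
  2244: Tue (+2)  2245: Wed (+1)  2246: Thu (+1)  2247: Fri (+1)  2248: Sun (+2) ✓
  2249: Mon (+1)  2250: Tue (+1)  2251: Wed (+1)  2252: Fri (+2)  … (36 more years) …
  2289: Tue (+1)  2290: Wed (+1)  2291: Thu (+1)  2292: Sat (+2)  2293: Sun (+1) ✓
  2294: Mon (+1)  2295: Tue (+1)  2296: Thu (+2)  2297: Fri (+1)  2298: Sat (+1)
  2299: Sun (+1) ✓  2300: Mon (+1)  2301: Tue (+1)  2302: Wed (+1)
Sunday years: 2243, 2248, 2254, 2265, 2271, 2276, 2282, 2293, 2299 — 9 in total.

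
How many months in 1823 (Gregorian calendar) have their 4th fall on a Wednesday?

1

Check the 4th of each month of 1823: Jan 4: Sat, Feb 4: Tue, Mar 4: Tue, Apr 4: Fri, May 4: Sun, Jun 4: Wed, Jul 4: Fri, Aug 4: Mon, Sep 4: Thu, Oct 4: Sat, Nov 4: Tue, Dec 4: Thu.
Wednesday occurs in June — 1 month.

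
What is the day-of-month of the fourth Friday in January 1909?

January 1, 1909 is a Friday, so the first Friday is the 1st.
The fourth Friday is 1 + 21 = 22.

22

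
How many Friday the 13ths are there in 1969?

1

Check the 13th of each month of 1969: Jan 13: Mon, Feb 13: Thu, Mar 13: Thu, Apr 13: Sun, May 13: Tue, Jun 13: Fri, Jul 13: Sun, Aug 13: Wed, Sep 13: Sat, Oct 13: Mon, Nov 13: Thu, Dec 13: Sat.
Friday occurs in June — 1 month.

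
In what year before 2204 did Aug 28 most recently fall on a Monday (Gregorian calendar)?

2197

From one year to the next, a fixed date's weekday advances by 1, or by 2 when a Feb 29 lies between the two dates.
2204: August 28 is Tuesday.
2203: Sunday (−2)
2202: Saturday (−1)
2201: Friday (−1)
2200: Thursday (−1)
2199: Wednesday (−1)
2198: Tuesday (−1)
2197: Monday (−1)
Aug 28 falls on a Monday in 2197.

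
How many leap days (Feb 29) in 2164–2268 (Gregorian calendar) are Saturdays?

4

Leap years in 2164–2268: 26 of them.
Feb 29 weekday advances by 5 (mod 7) from one leap year to the next four years later (or differs when a century non-leap intervenes).
Leap-day weekdays: 2164:Wed 2168:Mon 2172:Sat✓ 2176:Thu 2180:Tue 2184:Sun 2188:Fri 2192:Wed 2196:Mon 2204:Wed 2208:Mon 2212:Sat✓ 2216:Thu 2220:Tue 2224:Sun 2228:Fri 2232:Wed 2236:Mon 2240:Sat✓ 2244:Thu 2248:Tue 2252:Sun 2256:Fri 2260:Wed 2264:Mon 2268:Sat✓
Saturday: 2172, 2212, 2240, 2268 → 4.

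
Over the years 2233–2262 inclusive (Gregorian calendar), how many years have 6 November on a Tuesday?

4

Track 6 November's weekday year by year (advancing +1, or +2 across a Feb 29):
  2233: Wed  2234: Thu (+1)  2235: Fri (+1)  2236: Sun (+2)  2237: Mon (+1)
  2238: Tue (+1) ✓  2239: Wed (+1)  2240: Fri (+2)  2241: Sat (+1)  2242: Sun (+1)
  2243: Mon (+1)  2244: Wed (+2)  2245: Thu (+1)  2246: Fri (+1)  2247: Sat (+1)
  2248: Mon (+2)  2249: Tue (+1) ✓  2250: Wed (+1)  2251: Thu (+1)  2252: Sat (+2)
  2253: Sun (+1)  2254: Mon (+1)  2255: Tue (+1) ✓  2256: Thu (+2)  2257: Fri (+1)
  2258: Sat (+1)  2259: Sun (+1)  2260: Tue (+2) ✓  2261: Wed (+1)  2262: Thu (+1)
Tuesday years: 2238, 2249, 2255, 2260 — 4 in total.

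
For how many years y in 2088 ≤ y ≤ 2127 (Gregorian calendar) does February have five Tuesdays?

1

February has 28 days (29 in leap years); it has five Tuesdays when Tuesday falls among the first (month-length − 28) days — i.e. when February 1 is Tuesday in a leap year (never in a common year).
February 1 by year: 2088:Sun 2089:Tue 2090:Wed 2091:Thu 2092:Fri 2093:Sun 2094:Mon 2095:Tue 2096:Wed 2097:Fri 2098:Sat 2099:Sun 2100:Mon 2101:Tue 2102:Wed …(10 more)… 2113:Wed 2114:Thu 2115:Fri 2116:Sat 2117:Mon 2118:Tue 2119:Wed 2120:Thu 2121:Sat 2122:Sun 2123:Mon 2124:Tue✓ 2125:Thu 2126:Fri 2127:Sat
Years with five Tuesdays: 2124 → 1.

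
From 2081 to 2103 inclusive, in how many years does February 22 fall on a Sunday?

Track February 22's weekday year by year (advancing +1, or +2 across a Feb 29):
  2081: Sat  2082: Sun (+1) ✓  2083: Mon (+1)  2084: Tue (+1)  2085: Thu (+2)
  2086: Fri (+1)  2087: Sat (+1)  2088: Sun (+1) ✓  2089: Tue (+2)  2090: Wed (+1)
  2091: Thu (+1)  2092: Fri (+1)  2093: Sun (+2) ✓  2094: Mon (+1)  2095: Tue (+1)
  2096: Wed (+1)  2097: Fri (+2)  2098: Sat (+1)  2099: Sun (+1) ✓  2100: Mon (+1)
  2101: Tue (+1)  2102: Wed (+1)  2103: Thu (+1)
Sunday years: 2082, 2088, 2093, 2099 — 4 in total.

4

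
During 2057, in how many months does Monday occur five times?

5

A month of length L has five Mondays iff its first Monday is on day ≤ L−28 (so day 1–3 in a 31-day month, 1–2 in a 30-day month, day 1 in a leap February).
Checking each month of 2057: Jan starts Mon (31d) ✓; Feb starts Thu (28d); Mar starts Thu (31d); Apr starts Sun (30d) ✓; May starts Tue (31d); Jun starts Fri (30d); Jul starts Sun (31d) ✓; Aug starts Wed (31d); Sep starts Sat (30d); Oct starts Mon (31d) ✓; Nov starts Thu (30d); Dec starts Sat (31d) ✓.
Five-Monday months: January, April, July, October, December → 5.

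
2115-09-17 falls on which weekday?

January 1, 2115 is a Tuesday.
September 17 is day 260 of the year, i.e. 259 days after Jan 1.
259 mod 7 = 0, so advance 0 weekdays from Tuesday: Tuesday.

Tuesday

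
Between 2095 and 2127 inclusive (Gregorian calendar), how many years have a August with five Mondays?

14

August has 31 days; it has five Mondays when Monday falls among the first (month-length − 28) days — i.e. when August 1 is one of Monday/Sunday/Saturday.
August 1 by year: 2095:Mon✓ 2096:Wed 2097:Thu 2098:Fri 2099:Sat✓ 2100:Sun✓ 2101:Mon✓ 2102:Tue 2103:Wed 2104:Fri 2105:Sat✓ 2106:Sun✓ 2107:Mon✓ 2108:Wed 2109:Thu …(3 more)… 2113:Tue 2114:Wed 2115:Thu 2116:Sat✓ 2117:Sun✓ 2118:Mon✓ 2119:Tue 2120:Thu 2121:Fri 2122:Sat✓ 2123:Sun✓ 2124:Tue 2125:Wed 2126:Thu 2127:Fri
Years with five Mondays: 2095, 2099, 2100, 2101, 2105, 2106, 2107, 2111, 2112, 2116, 2117, 2118, 2122, 2123 → 14.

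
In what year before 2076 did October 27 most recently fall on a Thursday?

2072

From one year to the next, a fixed date's weekday advances by 1, or by 2 when a Feb 29 lies between the two dates.
2076: October 27 is Tuesday.
2075: Sunday (−2)
2074: Saturday (−1)
2073: Friday (−1)
2072: Thursday (−1)
October 27 falls on a Thursday in 2072.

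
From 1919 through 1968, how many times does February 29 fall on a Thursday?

2

Leap years in 1919–1968: 13 of them.
Feb 29 weekday advances by 5 (mod 7) from one leap year to the next four years later (or differs when a century non-leap intervenes).
Leap-day weekdays: 1920:Sun 1924:Fri 1928:Wed 1932:Mon 1936:Sat 1940:Thu✓ 1944:Tue 1948:Sun 1952:Fri 1956:Wed 1960:Mon 1964:Sat 1968:Thu✓
Thursday: 1940, 1968 → 2.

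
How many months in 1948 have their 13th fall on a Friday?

2

Check the 13th of each month of 1948: Jan 13: Tue, Feb 13: Fri, Mar 13: Sat, Apr 13: Tue, May 13: Thu, Jun 13: Sun, Jul 13: Tue, Aug 13: Fri, Sep 13: Mon, Oct 13: Wed, Nov 13: Sat, Dec 13: Mon.
Friday occurs in February, August — 2 months.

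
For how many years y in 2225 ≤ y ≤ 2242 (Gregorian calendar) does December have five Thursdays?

December has 31 days; it has five Thursdays when Thursday falls among the first (month-length − 28) days — i.e. when December 1 is one of Thursday/Wednesday/Tuesday.
December 1 by year: 2225:Thu✓ 2226:Fri 2227:Sat 2228:Mon 2229:Tue✓ 2230:Wed✓ 2231:Thu✓ 2232:Sat 2233:Sun 2234:Mon 2235:Tue✓ 2236:Thu✓ 2237:Fri 2238:Sat 2239:Sun 2240:Tue✓ 2241:Wed✓ 2242:Thu✓
Years with five Thursdays: 2225, 2229, 2230, 2231, 2235, 2236, 2240, 2241, 2242 → 9.

9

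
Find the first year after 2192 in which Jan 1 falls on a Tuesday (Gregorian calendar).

2193

Jan 1 advances by 2 weekdays after a leap year and by 1 after a common year.
2192: Jan 1 is Sunday (leap).
2193: Tuesday
2193 begins on a Tuesday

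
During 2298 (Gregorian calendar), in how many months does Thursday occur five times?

4

A month of length L has five Thursdays iff its first Thursday is on day ≤ L−28 (so day 1–3 in a 31-day month, 1–2 in a 30-day month, day 1 in a leap February).
Checking each month of 2298: Jan starts Sat (31d); Feb starts Tue (28d); Mar starts Tue (31d) ✓; Apr starts Fri (30d); May starts Sun (31d); Jun starts Wed (30d) ✓; Jul starts Fri (31d); Aug starts Mon (31d); Sep starts Thu (30d) ✓; Oct starts Sat (31d); Nov starts Tue (30d); Dec starts Thu (31d) ✓.
Five-Thursday months: March, June, September, December → 4.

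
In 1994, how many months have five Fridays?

4

A month of length L has five Fridays iff its first Friday is on day ≤ L−28 (so day 1–3 in a 31-day month, 1–2 in a 30-day month, day 1 in a leap February).
Checking each month of 1994: Jan starts Sat (31d); Feb starts Tue (28d); Mar starts Tue (31d); Apr starts Fri (30d) ✓; May starts Sun (31d); Jun starts Wed (30d); Jul starts Fri (31d) ✓; Aug starts Mon (31d); Sep starts Thu (30d) ✓; Oct starts Sat (31d); Nov starts Tue (30d); Dec starts Thu (31d) ✓.
Five-Friday months: April, July, September, December → 4.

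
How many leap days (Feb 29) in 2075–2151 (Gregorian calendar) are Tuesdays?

2

Leap years in 2075–2151: 18 of them.
Feb 29 weekday advances by 5 (mod 7) from one leap year to the next four years later (or differs when a century non-leap intervenes).
Leap-day weekdays: 2076:Sat 2080:Thu 2084:Tue✓ 2088:Sun 2092:Fri 2096:Wed 2104:Fri 2108:Wed 2112:Mon 2116:Sat 2120:Thu 2124:Tue✓ 2128:Sun 2132:Fri 2136:Wed 2140:Mon 2144:Sat 2148:Thu
Tuesday: 2084, 2124 → 2.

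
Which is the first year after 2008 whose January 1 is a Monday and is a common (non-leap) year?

Jan 1 advances by 2 weekdays after a leap year and by 1 after a common year.
2008: Jan 1 is Tuesday (leap).
2009: Thursday
2010: Friday
2011: Saturday
2012: Sunday (leap)
2013: Tuesday
2014: Wednesday
2015: Thursday
2016: Friday (leap)
2017: Sunday
2018: Monday
2018 begins on a Monday and is a common year.

2018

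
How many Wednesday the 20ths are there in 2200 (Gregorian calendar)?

Check the 20th of each month of 2200: Jan 20: Mon, Feb 20: Thu, Mar 20: Thu, Apr 20: Sun, May 20: Tue, Jun 20: Fri, Jul 20: Sun, Aug 20: Wed, Sep 20: Sat, Oct 20: Mon, Nov 20: Thu, Dec 20: Sat.
Wednesday occurs in August — 1 month.

1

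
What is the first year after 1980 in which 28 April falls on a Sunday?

From one year to the next, a fixed date's weekday advances by 1, or by 2 when a Feb 29 lies between the two dates.
1980: April 28 is Monday.
1981: Tuesday (+1)
1982: Wednesday (+1)
1983: Thursday (+1)
1984: Saturday (+2)
1985: Sunday (+1)
28 April falls on a Sunday in 1985.

1985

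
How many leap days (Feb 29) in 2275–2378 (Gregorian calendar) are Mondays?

Leap years in 2275–2378: 25 of them.
Feb 29 weekday advances by 5 (mod 7) from one leap year to the next four years later (or differs when a century non-leap intervenes).
Leap-day weekdays: 2276:Tue 2280:Sun 2284:Fri 2288:Wed 2292:Mon✓ 2296:Sat 2304:Mon✓ 2308:Sat 2312:Thu 2316:Tue 2320:Sun 2324:Fri 2328:Wed 2332:Mon✓ 2336:Sat 2340:Thu 2344:Tue 2348:Sun 2352:Fri 2356:Wed 2360:Mon✓ 2364:Sat 2368:Thu 2372:Tue 2376:Sun
Monday: 2292, 2304, 2332, 2360 → 4.

4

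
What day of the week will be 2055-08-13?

January 1, 2055 is a Friday.
August 13 is day 225 of the year, i.e. 224 days after Jan 1.
224 mod 7 = 0, so advance 0 weekdays from Friday: Friday.

Friday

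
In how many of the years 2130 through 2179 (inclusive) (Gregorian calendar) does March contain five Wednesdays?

March has 31 days; it has five Wednesdays when Wednesday falls among the first (month-length − 28) days — i.e. when March 1 is one of Wednesday/Tuesday/Monday.
March 1 by year: 2130:Wed✓ 2131:Thu 2132:Sat 2133:Sun 2134:Mon✓ 2135:Tue✓ 2136:Thu 2137:Fri 2138:Sat 2139:Sun 2140:Tue✓ 2141:Wed✓ 2142:Thu 2143:Fri 2144:Sun …(20 more)… 2165:Fri 2166:Sat 2167:Sun 2168:Tue✓ 2169:Wed✓ 2170:Thu 2171:Fri 2172:Sun 2173:Mon✓ 2174:Tue✓ 2175:Wed✓ 2176:Fri 2177:Sat 2178:Sun 2179:Mon✓
Years with five Wednesdays: 2130, 2134, 2135, 2140, 2141, 2145, 2146, 2147, 2151, 2152, 2156, 2157, 2158, 2162, 2163, 2168, 2169, 2173, 2174, 2175, 2179 → 21.

21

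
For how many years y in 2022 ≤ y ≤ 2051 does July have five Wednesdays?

12

July has 31 days; it has five Wednesdays when Wednesday falls among the first (month-length − 28) days — i.e. when July 1 is one of Wednesday/Tuesday/Monday.
July 1 by year: 2022:Fri 2023:Sat 2024:Mon✓ 2025:Tue✓ 2026:Wed✓ 2027:Thu 2028:Sat 2029:Sun 2030:Mon✓ 2031:Tue✓ 2032:Thu 2033:Fri 2034:Sat 2035:Sun 2036:Tue✓ 2037:Wed✓ 2038:Thu 2039:Fri 2040:Sun 2041:Mon✓ 2042:Tue✓ 2043:Wed✓ 2044:Fri 2045:Sat 2046:Sun 2047:Mon✓ 2048:Wed✓ 2049:Thu 2050:Fri 2051:Sat
Years with five Wednesdays: 2024, 2025, 2026, 2030, 2031, 2036, 2037, 2041, 2042, 2043, 2047, 2048 → 12.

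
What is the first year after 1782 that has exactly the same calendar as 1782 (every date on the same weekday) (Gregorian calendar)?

Two years share a calendar iff Jan 1 falls on the same weekday and both are leap or both are common. 1782: Jan 1 is Tuesday, common year.
1783: Jan 1 Wednesday, common
1784: Jan 1 Thursday, leap
1785: Jan 1 Saturday, common
1786: Jan 1 Sunday, common
1787: Jan 1 Monday, common
1788: Jan 1 Tuesday, leap
1789: Jan 1 Thursday, common
1790: Jan 1 Friday, common
1791: Jan 1 Saturday, common
1792: Jan 1 Sunday, leap
1793: Jan 1 Tuesday, common
1793 matches on both conditions.

1793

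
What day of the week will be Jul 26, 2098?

Saturday

January 1, 2098 is a Wednesday.
July 26 is day 207 of the year, i.e. 206 days after Jan 1.
206 mod 7 = 3, so advance 3 weekdays from Wednesday: Saturday.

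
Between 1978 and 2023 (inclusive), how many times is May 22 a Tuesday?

Track May 22's weekday year by year (advancing +1, or +2 across a Feb 29):
  1978: Mon  1979: Tue (+1) ✓  1980: Thu (+2)  1981: Fri (+1)  1982: Sat (+1)
  1983: Sun (+1)  1984: Tue (+2) ✓  1985: Wed (+1)  1986: Thu (+1)  1987: Fri (+1)
  1988: Sun (+2)  1989: Mon (+1)  1990: Tue (+1) ✓  1991: Wed (+1)  … (18 more years) …
  2010: Sat (+1)  2011: Sun (+1)  2012: Tue (+2) ✓  2013: Wed (+1)  2014: Thu (+1)
  2015: Fri (+1)  2016: Sun (+2)  2017: Mon (+1)  2018: Tue (+1) ✓  2019: Wed (+1)
  2020: Fri (+2)  2021: Sat (+1)  2022: Sun (+1)  2023: Mon (+1)
Tuesday years: 1979, 1984, 1990, 2001, 2007, 2012, 2018 — 7 in total.

7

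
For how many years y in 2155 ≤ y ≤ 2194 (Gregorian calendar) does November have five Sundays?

November has 30 days; it has five Sundays when Sunday falls among the first (month-length − 28) days — i.e. when November 1 is one of Sunday/Saturday.
November 1 by year: 2155:Sat✓ 2156:Mon 2157:Tue 2158:Wed 2159:Thu 2160:Sat✓ 2161:Sun✓ 2162:Mon 2163:Tue 2164:Thu 2165:Fri 2166:Sat✓ 2167:Sun✓ 2168:Tue 2169:Wed …(10 more)… 2180:Wed 2181:Thu 2182:Fri 2183:Sat✓ 2184:Mon 2185:Tue 2186:Wed 2187:Thu 2188:Sat✓ 2189:Sun✓ 2190:Mon 2191:Tue 2192:Thu 2193:Fri 2194:Sat✓
Years with five Sundays: 2155, 2160, 2161, 2166, 2167, 2172, 2177, 2178, 2183, 2188, 2189, 2194 → 12.

12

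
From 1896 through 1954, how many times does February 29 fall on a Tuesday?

Leap years in 1896–1954: 14 of them.
Feb 29 weekday advances by 5 (mod 7) from one leap year to the next four years later (or differs when a century non-leap intervenes).
Leap-day weekdays: 1896:Sat 1904:Mon 1908:Sat 1912:Thu 1916:Tue✓ 1920:Sun 1924:Fri 1928:Wed 1932:Mon 1936:Sat 1940:Thu 1944:Tue✓ 1948:Sun 1952:Fri
Tuesday: 1916, 1944 → 2.

2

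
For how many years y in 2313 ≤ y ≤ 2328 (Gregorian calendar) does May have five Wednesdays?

May has 31 days; it has five Wednesdays when Wednesday falls among the first (month-length − 28) days — i.e. when May 1 is one of Wednesday/Tuesday/Monday.
May 1 by year: 2313:Thu 2314:Fri 2315:Sat 2316:Mon✓ 2317:Tue✓ 2318:Wed✓ 2319:Thu 2320:Sat 2321:Sun 2322:Mon✓ 2323:Tue✓ 2324:Thu 2325:Fri 2326:Sat 2327:Sun 2328:Tue✓
Years with five Wednesdays: 2316, 2317, 2318, 2322, 2323, 2328 → 6.

6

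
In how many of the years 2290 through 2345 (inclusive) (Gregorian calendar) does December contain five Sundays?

25

December has 31 days; it has five Sundays when Sunday falls among the first (month-length − 28) days — i.e. when December 1 is one of Sunday/Saturday/Friday.
December 1 by year: 2290:Mon 2291:Tue 2292:Thu 2293:Fri✓ 2294:Sat✓ 2295:Sun✓ 2296:Tue 2297:Wed 2298:Thu 2299:Fri✓ 2300:Sat✓ 2301:Sun✓ 2302:Mon 2303:Tue 2304:Thu …(26 more)… 2331:Tue 2332:Thu 2333:Fri✓ 2334:Sat✓ 2335:Sun✓ 2336:Tue 2337:Wed 2338:Thu 2339:Fri✓ 2340:Sun✓ 2341:Mon 2342:Tue 2343:Wed 2344:Fri✓ 2345:Sat✓
Years with five Sundays: 2293, 2294, 2295, 2299, 2300, 2301, 2305, 2306, 2307, 2311, 2312, 2316, 2317, 2318, 2322, 2323, 2328, 2329, 2333, 2334, 2335, 2339, 2340, 2344, 2345 → 25.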